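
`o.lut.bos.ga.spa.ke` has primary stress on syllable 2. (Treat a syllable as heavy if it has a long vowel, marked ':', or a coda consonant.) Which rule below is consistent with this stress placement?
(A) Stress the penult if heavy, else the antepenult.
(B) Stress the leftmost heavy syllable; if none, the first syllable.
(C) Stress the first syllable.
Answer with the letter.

Rule A → syllable 4 (observed: 2).
Rule B → syllable 2 ✓.
Rule C → syllable 1 (observed: 2).

B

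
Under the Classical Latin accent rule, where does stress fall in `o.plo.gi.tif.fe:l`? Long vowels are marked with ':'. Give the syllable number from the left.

4

Classical Latin: stress the penult if heavy (long vowel or closed), else the antepenult.
Weights: 3 gi L, 4 tif H, 5 fe:l H.
The penult (syllable 4, tif) is heavy, so it takes stress.
Stress on syllable 4: o.plo.gi.ˈtif.fe:l.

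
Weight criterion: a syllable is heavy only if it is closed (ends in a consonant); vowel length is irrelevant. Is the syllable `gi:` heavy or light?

`gi:`: long vowel, open (no coda). Open (no coda) → light.

light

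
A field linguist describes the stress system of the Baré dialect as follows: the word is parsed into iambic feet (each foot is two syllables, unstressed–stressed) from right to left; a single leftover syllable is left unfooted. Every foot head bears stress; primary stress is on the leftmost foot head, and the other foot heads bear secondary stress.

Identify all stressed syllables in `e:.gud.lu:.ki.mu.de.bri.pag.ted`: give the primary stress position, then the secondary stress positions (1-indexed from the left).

primary 3, secondary 5, 7, 9

Parse right to left into iambic (σˈσ) feet: e: (gud.ˈlu:) (ki.ˈmu) (de.ˈbri) (pag.ˈted). Syllable 1 is left unfooted.
Foot heads (stressed positions): 3, 5, 7, 9.
End Rule Leftmost: primary stress on the leftmost head = syllable 3.
Secondary stress on 5, 7, 9: e:.gud.ˈlu:.ki.ˌmu.de.ˌbri.pag.ˌted.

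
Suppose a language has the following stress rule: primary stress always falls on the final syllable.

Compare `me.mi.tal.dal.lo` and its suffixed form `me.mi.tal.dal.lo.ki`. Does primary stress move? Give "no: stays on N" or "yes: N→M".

Base `me.mi.tal.dal.lo` (5 syllables):
  The word has 5 syllables; the final syllable is syllable 5 (lo).
  → primary stress on syllable 5.
Suffixed `me.mi.tal.dal.lo.ki` (6 syllables):
  The word has 6 syllables; the final syllable is syllable 6 (ki).
  → primary stress on syllable 6.

yes: 5→6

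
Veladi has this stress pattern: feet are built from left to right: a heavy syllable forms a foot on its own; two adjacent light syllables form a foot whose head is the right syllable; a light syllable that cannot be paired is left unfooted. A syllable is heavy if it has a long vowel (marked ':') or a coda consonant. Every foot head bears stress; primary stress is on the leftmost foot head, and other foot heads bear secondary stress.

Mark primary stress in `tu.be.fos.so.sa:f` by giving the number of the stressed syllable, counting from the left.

Weights: 1 tu L, 2 be L, 3 fos H, 4 so L, 5 sa:f H.
Parse left to right (heavy = foot alone; LL = one foot; stranded L unfooted): (tu.ˈbe) (ˈfos) so (ˈsa:f).
Foot heads: 2, 3, 5.
Primary stress on the leftmost head = syllable 2.
Primary stress: syllable 2 → tu.ˈbe.fos.so.sa:f.

2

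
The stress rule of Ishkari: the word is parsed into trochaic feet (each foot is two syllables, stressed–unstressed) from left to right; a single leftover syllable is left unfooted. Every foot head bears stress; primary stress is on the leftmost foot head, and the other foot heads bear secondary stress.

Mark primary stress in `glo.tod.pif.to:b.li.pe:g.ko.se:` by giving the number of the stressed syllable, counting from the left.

Parse left to right into trochaic (ˈσσ) feet: (ˈglo.tod) (ˈpif.to:b) (ˈli.pe:g) (ˈko.se:).
Foot heads (stressed positions): 1, 3, 5, 7.
End Rule Leftmost: primary stress on the leftmost head = syllable 1.
Primary stress: syllable 1 → ˈglo.tod.pif.to:b.li.pe:g.ko.se:.

1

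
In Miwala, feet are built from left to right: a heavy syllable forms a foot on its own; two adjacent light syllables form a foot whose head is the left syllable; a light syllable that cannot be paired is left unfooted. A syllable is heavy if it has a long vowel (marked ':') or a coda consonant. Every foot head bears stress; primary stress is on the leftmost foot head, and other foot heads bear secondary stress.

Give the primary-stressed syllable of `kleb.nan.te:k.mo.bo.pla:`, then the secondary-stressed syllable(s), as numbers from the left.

Weights: 1 kleb H, 2 nan H, 3 te:k H, 4 mo L, 5 bo L, 6 pla: H.
Parse left to right (heavy = foot alone; LL = one foot; stranded L unfooted): (ˈkleb) (ˈnan) (ˈte:k) (ˈmo.bo) (ˈpla:).
Foot heads: 1, 2, 3, 4, 6.
Primary stress on the leftmost head = syllable 1.
Secondary stress on 2, 3, 4, 6: ˈkleb.ˌnan.ˌte:k.ˌmo.bo.ˌpla:.

primary 1, secondary 2, 3, 4, 6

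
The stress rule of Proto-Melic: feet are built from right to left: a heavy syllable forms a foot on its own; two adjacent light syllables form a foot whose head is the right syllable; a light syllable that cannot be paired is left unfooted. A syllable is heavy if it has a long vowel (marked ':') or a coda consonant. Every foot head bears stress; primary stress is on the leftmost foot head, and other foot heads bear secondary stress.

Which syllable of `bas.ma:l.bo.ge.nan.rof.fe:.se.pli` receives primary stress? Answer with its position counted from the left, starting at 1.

Weights: 1 bas H, 2 ma:l H, 3 bo L, 4 ge L, 5 nan H, 6 rof H, 7 fe: H, 8 se L, 9 pli L.
Parse right to left (heavy = foot alone; LL = one foot; stranded L unfooted): (ˈbas) (ˈma:l) (bo.ˈge) (ˈnan) (ˈrof) (ˈfe:) (se.ˈpli).
Foot heads: 1, 2, 4, 5, 6, 7, 9.
Primary stress on the leftmost head = syllable 1.
Primary stress: syllable 1 → ˈbas.ma:l.bo.ge.nan.rof.fe:.se.pli.

1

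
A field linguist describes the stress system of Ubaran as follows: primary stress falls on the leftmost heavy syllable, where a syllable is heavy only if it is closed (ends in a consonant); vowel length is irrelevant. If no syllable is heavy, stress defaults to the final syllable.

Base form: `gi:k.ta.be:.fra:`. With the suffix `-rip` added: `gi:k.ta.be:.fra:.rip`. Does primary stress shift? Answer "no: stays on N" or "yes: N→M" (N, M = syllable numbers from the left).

Base `gi:k.ta.be:.fra:` (4 syllables):
  Weights: 1 gi:k H, 2 ta L, 3 be: L, 4 fra: L.
  Heavy syllables in the domain: 1. The leftmost is syllable 1 (gi:k).
  → primary stress on syllable 1.
Suffixed `gi:k.ta.be:.fra:.rip` (5 syllables):
  Weights: 1 gi:k H, 2 ta L, 3 be: L, 4 fra: L, 5 rip H.
  Heavy syllables in the domain: 1, 5. The leftmost is syllable 1 (gi:k).
  → primary stress on syllable 1.

no: stays on 1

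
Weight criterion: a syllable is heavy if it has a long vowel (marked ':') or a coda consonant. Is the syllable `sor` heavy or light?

heavy

`sor`: short vowel, closed (coda /r/). Closed → heavy.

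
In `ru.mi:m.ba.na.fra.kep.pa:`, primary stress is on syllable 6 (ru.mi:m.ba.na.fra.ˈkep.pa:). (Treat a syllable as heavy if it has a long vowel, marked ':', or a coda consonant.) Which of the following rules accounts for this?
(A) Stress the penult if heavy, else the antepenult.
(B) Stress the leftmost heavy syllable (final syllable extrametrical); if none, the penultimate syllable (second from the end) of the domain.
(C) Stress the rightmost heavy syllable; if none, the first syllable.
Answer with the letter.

Rule A → syllable 6 ✓.
Rule B → syllable 2 (observed: 6).
Rule C → syllable 7 (observed: 6).

A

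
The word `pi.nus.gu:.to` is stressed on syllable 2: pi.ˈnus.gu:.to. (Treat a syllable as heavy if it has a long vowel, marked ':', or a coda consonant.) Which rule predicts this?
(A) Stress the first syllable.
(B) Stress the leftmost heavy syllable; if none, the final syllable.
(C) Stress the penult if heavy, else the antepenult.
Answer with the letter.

Rule A → syllable 1 (observed: 2).
Rule B → syllable 2 ✓.
Rule C → syllable 3 (observed: 2).

B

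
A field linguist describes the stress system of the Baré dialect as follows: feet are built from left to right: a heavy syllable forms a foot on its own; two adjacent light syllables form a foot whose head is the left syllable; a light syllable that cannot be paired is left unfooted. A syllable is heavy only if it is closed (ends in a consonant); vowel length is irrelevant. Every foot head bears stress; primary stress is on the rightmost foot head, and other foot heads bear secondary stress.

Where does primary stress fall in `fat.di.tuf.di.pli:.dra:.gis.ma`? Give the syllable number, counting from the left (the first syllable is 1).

7

Weights: 1 fat H, 2 di L, 3 tuf H, 4 di L, 5 pli: L, 6 dra: L, 7 gis H, 8 ma L.
Parse left to right (heavy = foot alone; LL = one foot; stranded L unfooted): (ˈfat) di (ˈtuf) (ˈdi.pli:) dra: (ˈgis) ma.
Foot heads: 1, 3, 4, 7.
Primary stress on the rightmost head = syllable 7.
Primary stress: syllable 7 → fat.di.tuf.di.pli:.dra:.ˈgis.ma.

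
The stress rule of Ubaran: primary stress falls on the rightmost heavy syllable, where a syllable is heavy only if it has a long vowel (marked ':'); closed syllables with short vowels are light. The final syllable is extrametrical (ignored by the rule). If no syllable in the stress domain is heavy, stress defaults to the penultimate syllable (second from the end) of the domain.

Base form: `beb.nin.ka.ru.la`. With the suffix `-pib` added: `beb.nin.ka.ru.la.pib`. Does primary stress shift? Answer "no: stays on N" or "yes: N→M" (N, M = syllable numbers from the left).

yes: 3→4

Base `beb.nin.ka.ru.la` (5 syllables):
  The final syllable (5, la) is extrametrical; the stress domain is syllables 1–4.
  Weights: 1 beb L, 2 nin L, 3 ka L, 4 ru L.
  No heavy syllable in the domain; default to the penultimate syllable (second from the end) of the domain = syllable 3.
  → primary stress on syllable 3.
Suffixed `beb.nin.ka.ru.la.pib` (6 syllables):
  The final syllable (6, pib) is extrametrical; the stress domain is syllables 1–5.
  Weights: 1 beb L, 2 nin L, 3 ka L, 4 ru L, 5 la L.
  No heavy syllable in the domain; default to the penultimate syllable (second from the end) of the domain = syllable 4.
  → primary stress on syllable 4.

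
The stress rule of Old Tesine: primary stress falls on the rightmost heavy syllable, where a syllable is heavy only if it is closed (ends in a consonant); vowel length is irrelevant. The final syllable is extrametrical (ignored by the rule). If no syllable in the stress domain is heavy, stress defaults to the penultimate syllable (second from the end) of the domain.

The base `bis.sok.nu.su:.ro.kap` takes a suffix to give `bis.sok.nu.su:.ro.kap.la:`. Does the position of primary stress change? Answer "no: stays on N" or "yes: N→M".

Base `bis.sok.nu.su:.ro.kap` (6 syllables):
  The final syllable (6, kap) is extrametrical; the stress domain is syllables 1–5.
  Weights: 1 bis H, 2 sok H, 3 nu L, 4 su: L, 5 ro L.
  Heavy syllables in the domain: 1, 2. The rightmost is syllable 2 (sok).
  → primary stress on syllable 2.
Suffixed `bis.sok.nu.su:.ro.kap.la:` (7 syllables):
  The final syllable (7, la:) is extrametrical; the stress domain is syllables 1–6.
  Weights: 1 bis H, 2 sok H, 3 nu L, 4 su: L, 5 ro L, 6 kap H.
  Heavy syllables in the domain: 1, 2, 6. The rightmost is syllable 6 (kap).
  → primary stress on syllable 6.

yes: 2→6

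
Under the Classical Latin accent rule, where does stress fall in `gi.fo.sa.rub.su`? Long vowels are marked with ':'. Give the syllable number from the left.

4

Classical Latin: stress the penult if heavy (long vowel or closed), else the antepenult.
Weights: 3 sa L, 4 rub H, 5 su L.
The penult (syllable 4, rub) is heavy, so it takes stress.
Stress on syllable 4: gi.fo.sa.ˈrub.su.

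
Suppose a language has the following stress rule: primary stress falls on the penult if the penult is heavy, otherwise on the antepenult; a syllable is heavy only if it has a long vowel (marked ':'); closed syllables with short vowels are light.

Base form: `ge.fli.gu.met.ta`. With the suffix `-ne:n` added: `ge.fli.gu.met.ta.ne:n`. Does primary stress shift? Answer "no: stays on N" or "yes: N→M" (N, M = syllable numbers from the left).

yes: 3→4

Base `ge.fli.gu.met.ta` (5 syllables):
  Weights: 3 gu L, 4 met L, 5 ta L.
  The penult (syllable 4, met) is light, so stress falls on the antepenult (syllable 3, gu).
  → primary stress on syllable 3.
Suffixed `ge.fli.gu.met.ta.ne:n` (6 syllables):
  Weights: 4 met L, 5 ta L, 6 ne:n H.
  The penult (syllable 5, ta) is light, so stress falls on the antepenult (syllable 4, met).
  → primary stress on syllable 4.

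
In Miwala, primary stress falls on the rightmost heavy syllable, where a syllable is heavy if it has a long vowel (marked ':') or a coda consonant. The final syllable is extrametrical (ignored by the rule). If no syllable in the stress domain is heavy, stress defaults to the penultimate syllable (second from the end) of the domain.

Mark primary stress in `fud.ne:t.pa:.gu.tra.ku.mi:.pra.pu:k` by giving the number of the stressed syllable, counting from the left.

The final syllable (9, pu:k) is extrametrical; the stress domain is syllables 1–8.
Weights: 1 fud H, 2 ne:t H, 3 pa: H, 4 gu L, 5 tra L, 6 ku L, 7 mi: H, 8 pra L.
Heavy syllables in the domain: 1, 2, 3, 7. The rightmost is syllable 7 (mi:).
Primary stress: syllable 7 → fud.ne:t.pa:.gu.tra.ku.ˈmi:.pra.pu:k.

7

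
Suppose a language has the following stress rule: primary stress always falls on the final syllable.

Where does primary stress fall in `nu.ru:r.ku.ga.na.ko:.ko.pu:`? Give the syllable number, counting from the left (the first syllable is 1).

8

The word has 8 syllables; the final syllable is syllable 8 (pu:).
Primary stress: syllable 8 → nu.ru:r.ku.ga.na.ko:.ko.ˈpu:.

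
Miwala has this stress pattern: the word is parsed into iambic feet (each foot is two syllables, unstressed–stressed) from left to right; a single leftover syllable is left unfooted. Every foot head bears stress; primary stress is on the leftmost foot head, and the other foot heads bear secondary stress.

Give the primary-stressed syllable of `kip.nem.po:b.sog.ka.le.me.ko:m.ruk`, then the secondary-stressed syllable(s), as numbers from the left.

primary 2, secondary 4, 6, 8

Parse left to right into iambic (σˈσ) feet: (kip.ˈnem) (po:b.ˈsog) (ka.ˈle) (me.ˈko:m) ruk. Syllable 9 is left unfooted.
Foot heads (stressed positions): 2, 4, 6, 8.
End Rule Leftmost: primary stress on the leftmost head = syllable 2.
Secondary stress on 4, 6, 8: kip.ˈnem.po:b.ˌsog.ka.ˌle.me.ˌko:m.ruk.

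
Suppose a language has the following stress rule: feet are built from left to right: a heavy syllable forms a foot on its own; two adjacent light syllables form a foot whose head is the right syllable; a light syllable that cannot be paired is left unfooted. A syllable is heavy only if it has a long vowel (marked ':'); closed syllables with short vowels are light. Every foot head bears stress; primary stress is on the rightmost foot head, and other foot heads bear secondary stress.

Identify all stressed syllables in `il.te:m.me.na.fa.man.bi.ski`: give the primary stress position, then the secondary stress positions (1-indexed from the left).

Weights: 1 il L, 2 te:m H, 3 me L, 4 na L, 5 fa L, 6 man L, 7 bi L, 8 ski L.
Parse left to right (heavy = foot alone; LL = one foot; stranded L unfooted): il (ˈte:m) (me.ˈna) (fa.ˈman) (bi.ˈski).
Foot heads: 2, 4, 6, 8.
Primary stress on the rightmost head = syllable 8.
Secondary stress on 2, 4, 6: il.ˌte:m.me.ˌna.fa.ˌman.bi.ˈski.

primary 8, secondary 2, 4, 6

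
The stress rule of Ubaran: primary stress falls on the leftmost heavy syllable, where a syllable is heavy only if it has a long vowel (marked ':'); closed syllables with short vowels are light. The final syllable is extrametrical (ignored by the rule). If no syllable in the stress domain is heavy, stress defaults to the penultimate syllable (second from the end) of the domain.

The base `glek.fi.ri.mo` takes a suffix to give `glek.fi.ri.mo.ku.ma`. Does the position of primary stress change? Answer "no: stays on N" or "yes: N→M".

yes: 2→4

Base `glek.fi.ri.mo` (4 syllables):
  The final syllable (4, mo) is extrametrical; the stress domain is syllables 1–3.
  Weights: 1 glek L, 2 fi L, 3 ri L.
  No heavy syllable in the domain; default to the penultimate syllable (second from the end) of the domain = syllable 2.
  → primary stress on syllable 2.
Suffixed `glek.fi.ri.mo.ku.ma` (6 syllables):
  The final syllable (6, ma) is extrametrical; the stress domain is syllables 1–5.
  Weights: 1 glek L, 2 fi L, 3 ri L, 4 mo L, 5 ku L.
  No heavy syllable in the domain; default to the penultimate syllable (second from the end) of the domain = syllable 4.
  → primary stress on syllable 4.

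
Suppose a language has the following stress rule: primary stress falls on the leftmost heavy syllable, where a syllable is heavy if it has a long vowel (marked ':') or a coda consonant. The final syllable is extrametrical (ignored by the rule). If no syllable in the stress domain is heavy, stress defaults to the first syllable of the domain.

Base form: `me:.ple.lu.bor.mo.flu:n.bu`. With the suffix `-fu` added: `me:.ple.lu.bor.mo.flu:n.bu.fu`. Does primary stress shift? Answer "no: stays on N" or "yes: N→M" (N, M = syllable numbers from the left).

Base `me:.ple.lu.bor.mo.flu:n.bu` (7 syllables):
  The final syllable (7, bu) is extrametrical; the stress domain is syllables 1–6.
  Weights: 1 me: H, 2 ple L, 3 lu L, 4 bor H, 5 mo L, 6 flu:n H.
  Heavy syllables in the domain: 1, 4, 6. The leftmost is syllable 1 (me:).
  → primary stress on syllable 1.
Suffixed `me:.ple.lu.bor.mo.flu:n.bu.fu` (8 syllables):
  The final syllable (8, fu) is extrametrical; the stress domain is syllables 1–7.
  Weights: 1 me: H, 2 ple L, 3 lu L, 4 bor H, 5 mo L, 6 flu:n H, 7 bu L.
  Heavy syllables in the domain: 1, 4, 6. The leftmost is syllable 1 (me:).
  → primary stress on syllable 1.

no: stays on 1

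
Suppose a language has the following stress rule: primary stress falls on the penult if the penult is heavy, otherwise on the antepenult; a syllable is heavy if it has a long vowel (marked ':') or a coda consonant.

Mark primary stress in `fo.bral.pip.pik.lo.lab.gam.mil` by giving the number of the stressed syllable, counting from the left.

7

Weights: 6 lab H, 7 gam H, 8 mil H.
The penult (syllable 7, gam) is heavy, so it takes stress.
Primary stress: syllable 7 → fo.bral.pip.pik.lo.lab.ˈgam.mil.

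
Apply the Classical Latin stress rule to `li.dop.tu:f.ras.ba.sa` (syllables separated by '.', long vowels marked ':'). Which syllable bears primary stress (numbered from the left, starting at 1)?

Classical Latin: stress the penult if heavy (long vowel or closed), else the antepenult.
Weights: 4 ras H, 5 ba L, 6 sa L.
The penult (syllable 5, ba) is light, so stress falls on the antepenult (syllable 4, ras).
Stress on syllable 4: li.dop.tu:f.ˈras.ba.sa.

4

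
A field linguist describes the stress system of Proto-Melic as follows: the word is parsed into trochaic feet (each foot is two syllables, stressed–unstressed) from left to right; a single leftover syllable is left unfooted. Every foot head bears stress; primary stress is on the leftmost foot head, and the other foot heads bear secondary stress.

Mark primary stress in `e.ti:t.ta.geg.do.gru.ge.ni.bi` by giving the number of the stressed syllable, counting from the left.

1

Parse left to right into trochaic (ˈσσ) feet: (ˈe.ti:t) (ˈta.geg) (ˈdo.gru) (ˈge.ni) bi. Syllable 9 is left unfooted.
Foot heads (stressed positions): 1, 3, 5, 7.
End Rule Leftmost: primary stress on the leftmost head = syllable 1.
Primary stress: syllable 1 → ˈe.ti:t.ta.geg.do.gru.ge.ni.bi.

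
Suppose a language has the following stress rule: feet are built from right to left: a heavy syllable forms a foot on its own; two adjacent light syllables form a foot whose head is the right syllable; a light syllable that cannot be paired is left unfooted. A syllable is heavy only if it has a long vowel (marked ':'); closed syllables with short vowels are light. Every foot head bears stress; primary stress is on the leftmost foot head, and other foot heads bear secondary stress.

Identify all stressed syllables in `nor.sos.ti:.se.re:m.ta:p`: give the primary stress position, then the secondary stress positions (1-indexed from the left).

Weights: 1 nor L, 2 sos L, 3 ti: H, 4 se L, 5 re:m H, 6 ta:p H.
Parse right to left (heavy = foot alone; LL = one foot; stranded L unfooted): (nor.ˈsos) (ˈti:) se (ˈre:m) (ˈta:p).
Foot heads: 2, 3, 5, 6.
Primary stress on the leftmost head = syllable 2.
Secondary stress on 3, 5, 6: nor.ˈsos.ˌti:.se.ˌre:m.ˌta:p.

primary 2, secondary 3, 5, 6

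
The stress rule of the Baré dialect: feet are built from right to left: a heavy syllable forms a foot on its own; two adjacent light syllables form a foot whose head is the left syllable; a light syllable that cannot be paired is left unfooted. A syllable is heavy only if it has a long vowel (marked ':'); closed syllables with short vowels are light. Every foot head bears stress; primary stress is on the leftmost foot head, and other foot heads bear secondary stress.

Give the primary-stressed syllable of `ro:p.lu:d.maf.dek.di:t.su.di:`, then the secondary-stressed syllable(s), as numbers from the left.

Weights: 1 ro:p H, 2 lu:d H, 3 maf L, 4 dek L, 5 di:t H, 6 su L, 7 di: H.
Parse right to left (heavy = foot alone; LL = one foot; stranded L unfooted): (ˈro:p) (ˈlu:d) (ˈmaf.dek) (ˈdi:t) su (ˈdi:).
Foot heads: 1, 2, 3, 5, 7.
Primary stress on the leftmost head = syllable 1.
Secondary stress on 2, 3, 5, 7: ˈro:p.ˌlu:d.ˌmaf.dek.ˌdi:t.su.ˌdi:.

primary 1, secondary 2, 3, 5, 7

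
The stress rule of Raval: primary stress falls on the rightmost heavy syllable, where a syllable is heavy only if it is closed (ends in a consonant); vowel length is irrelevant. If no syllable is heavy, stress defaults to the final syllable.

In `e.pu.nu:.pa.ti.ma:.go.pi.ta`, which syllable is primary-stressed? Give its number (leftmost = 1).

9

Weights: 1 e L, 2 pu L, 3 nu: L, 4 pa L, 5 ti L, 6 ma: L, 7 go L, 8 pi L, 9 ta L.
No heavy syllable in the domain; default to the final syllable = syllable 9.
Primary stress: syllable 9 → e.pu.nu:.pa.ti.ma:.go.pi.ˈta.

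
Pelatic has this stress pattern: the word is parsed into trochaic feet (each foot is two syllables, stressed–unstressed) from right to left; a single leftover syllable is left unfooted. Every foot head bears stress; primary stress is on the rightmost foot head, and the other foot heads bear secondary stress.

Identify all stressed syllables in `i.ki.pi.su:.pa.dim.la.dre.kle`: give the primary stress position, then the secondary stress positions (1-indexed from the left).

Parse right to left into trochaic (ˈσσ) feet: i (ˈki.pi) (ˈsu:.pa) (ˈdim.la) (ˈdre.kle). Syllable 1 is left unfooted.
Foot heads (stressed positions): 2, 4, 6, 8.
End Rule Rightmost: primary stress on the rightmost head = syllable 8.
Secondary stress on 2, 4, 6: i.ˌki.pi.ˌsu:.pa.ˌdim.la.ˈdre.kle.

primary 8, secondary 2, 4, 6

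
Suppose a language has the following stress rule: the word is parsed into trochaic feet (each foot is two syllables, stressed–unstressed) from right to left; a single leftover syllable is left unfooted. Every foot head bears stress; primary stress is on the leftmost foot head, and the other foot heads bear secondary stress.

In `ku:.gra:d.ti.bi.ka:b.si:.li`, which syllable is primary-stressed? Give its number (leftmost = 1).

2

Parse right to left into trochaic (ˈσσ) feet: ku: (ˈgra:d.ti) (ˈbi.ka:b) (ˈsi:.li). Syllable 1 is left unfooted.
Foot heads (stressed positions): 2, 4, 6.
End Rule Leftmost: primary stress on the leftmost head = syllable 2.
Primary stress: syllable 2 → ku:.ˈgra:d.ti.bi.ka:b.si:.li.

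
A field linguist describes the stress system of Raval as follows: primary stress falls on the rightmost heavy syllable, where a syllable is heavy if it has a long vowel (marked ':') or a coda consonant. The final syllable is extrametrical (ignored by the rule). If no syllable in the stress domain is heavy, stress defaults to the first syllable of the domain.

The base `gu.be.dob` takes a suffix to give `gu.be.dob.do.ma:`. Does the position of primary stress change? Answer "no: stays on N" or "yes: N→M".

yes: 1→3

Base `gu.be.dob` (3 syllables):
  The final syllable (3, dob) is extrametrical; the stress domain is syllables 1–2.
  Weights: 1 gu L, 2 be L.
  No heavy syllable in the domain; default to the first syllable of the domain = syllable 1.
  → primary stress on syllable 1.
Suffixed `gu.be.dob.do.ma:` (5 syllables):
  The final syllable (5, ma:) is extrametrical; the stress domain is syllables 1–4.
  Weights: 1 gu L, 2 be L, 3 dob H, 4 do L.
  Heavy syllables in the domain: 3. The rightmost is syllable 3 (dob).
  → primary stress on syllable 3.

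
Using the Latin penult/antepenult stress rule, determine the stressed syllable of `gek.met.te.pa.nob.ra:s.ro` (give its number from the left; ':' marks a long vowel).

6

Classical Latin: stress the penult if heavy (long vowel or closed), else the antepenult.
Weights: 5 nob H, 6 ra:s H, 7 ro L.
The penult (syllable 6, ra:s) is heavy, so it takes stress.
Stress on syllable 6: gek.met.te.pa.nob.ˈra:s.ro.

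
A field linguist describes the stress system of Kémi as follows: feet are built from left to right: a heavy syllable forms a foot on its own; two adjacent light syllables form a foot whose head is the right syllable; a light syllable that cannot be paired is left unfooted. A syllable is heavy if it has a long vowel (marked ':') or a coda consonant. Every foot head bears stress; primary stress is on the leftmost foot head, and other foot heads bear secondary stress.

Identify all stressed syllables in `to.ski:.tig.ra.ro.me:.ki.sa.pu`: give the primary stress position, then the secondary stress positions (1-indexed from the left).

Weights: 1 to L, 2 ski: H, 3 tig H, 4 ra L, 5 ro L, 6 me: H, 7 ki L, 8 sa L, 9 pu L.
Parse left to right (heavy = foot alone; LL = one foot; stranded L unfooted): to (ˈski:) (ˈtig) (ra.ˈro) (ˈme:) (ki.ˈsa) pu.
Foot heads: 2, 3, 5, 6, 8.
Primary stress on the leftmost head = syllable 2.
Secondary stress on 3, 5, 6, 8: to.ˈski:.ˌtig.ra.ˌro.ˌme:.ki.ˌsa.pu.

primary 2, secondary 3, 5, 6, 8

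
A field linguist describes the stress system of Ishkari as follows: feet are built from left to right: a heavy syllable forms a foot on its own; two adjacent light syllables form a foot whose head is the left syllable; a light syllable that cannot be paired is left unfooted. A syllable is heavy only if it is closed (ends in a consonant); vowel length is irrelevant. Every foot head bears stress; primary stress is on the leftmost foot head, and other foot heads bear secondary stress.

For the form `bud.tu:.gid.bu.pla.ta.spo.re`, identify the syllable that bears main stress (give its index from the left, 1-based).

Weights: 1 bud H, 2 tu: L, 3 gid H, 4 bu L, 5 pla L, 6 ta L, 7 spo L, 8 re L.
Parse left to right (heavy = foot alone; LL = one foot; stranded L unfooted): (ˈbud) tu: (ˈgid) (ˈbu.pla) (ˈta.spo) re.
Foot heads: 1, 3, 4, 6.
Primary stress on the leftmost head = syllable 1.
Primary stress: syllable 1 → ˈbud.tu:.gid.bu.pla.ta.spo.re.

1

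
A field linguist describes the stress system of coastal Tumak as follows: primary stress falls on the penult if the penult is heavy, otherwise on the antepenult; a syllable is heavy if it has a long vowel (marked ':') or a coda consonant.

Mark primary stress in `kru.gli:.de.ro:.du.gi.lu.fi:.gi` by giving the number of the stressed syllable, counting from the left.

8

Weights: 7 lu L, 8 fi: H, 9 gi L.
The penult (syllable 8, fi:) is heavy, so it takes stress.
Primary stress: syllable 8 → kru.gli:.de.ro:.du.gi.lu.ˈfi:.gi.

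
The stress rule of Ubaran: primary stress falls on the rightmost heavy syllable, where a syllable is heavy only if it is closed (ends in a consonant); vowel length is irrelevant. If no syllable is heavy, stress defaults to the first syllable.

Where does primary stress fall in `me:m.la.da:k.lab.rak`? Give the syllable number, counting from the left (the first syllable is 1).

5

Weights: 1 me:m H, 2 la L, 3 da:k H, 4 lab H, 5 rak H.
Heavy syllables in the domain: 1, 3, 4, 5. The rightmost is syllable 5 (rak).
Primary stress: syllable 5 → me:m.la.da:k.lab.ˈrak.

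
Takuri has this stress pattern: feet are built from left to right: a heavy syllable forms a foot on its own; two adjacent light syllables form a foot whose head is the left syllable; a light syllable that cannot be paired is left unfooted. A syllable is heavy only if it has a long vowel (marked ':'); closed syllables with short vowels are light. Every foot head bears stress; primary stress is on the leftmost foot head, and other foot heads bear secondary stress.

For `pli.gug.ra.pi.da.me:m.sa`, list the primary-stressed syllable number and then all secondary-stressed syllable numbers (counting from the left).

primary 1, secondary 3, 6

Weights: 1 pli L, 2 gug L, 3 ra L, 4 pi L, 5 da L, 6 me:m H, 7 sa L.
Parse left to right (heavy = foot alone; LL = one foot; stranded L unfooted): (ˈpli.gug) (ˈra.pi) da (ˈme:m) sa.
Foot heads: 1, 3, 6.
Primary stress on the leftmost head = syllable 1.
Secondary stress on 3, 6: ˈpli.gug.ˌra.pi.da.ˌme:m.sa.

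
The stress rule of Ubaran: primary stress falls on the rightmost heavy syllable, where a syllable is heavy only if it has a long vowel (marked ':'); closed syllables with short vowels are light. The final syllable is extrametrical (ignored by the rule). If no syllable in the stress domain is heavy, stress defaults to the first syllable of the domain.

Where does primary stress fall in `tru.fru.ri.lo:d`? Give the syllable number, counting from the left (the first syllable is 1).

The final syllable (4, lo:d) is extrametrical; the stress domain is syllables 1–3.
Weights: 1 tru L, 2 fru L, 3 ri L.
No heavy syllable in the domain; default to the first syllable of the domain = syllable 1.
Primary stress: syllable 1 → ˈtru.fru.ri.lo:d.

1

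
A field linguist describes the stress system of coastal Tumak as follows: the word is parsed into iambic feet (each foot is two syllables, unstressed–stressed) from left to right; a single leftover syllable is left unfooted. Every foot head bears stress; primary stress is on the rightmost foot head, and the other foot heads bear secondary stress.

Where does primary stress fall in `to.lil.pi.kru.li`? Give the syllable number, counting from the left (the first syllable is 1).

Parse left to right into iambic (σˈσ) feet: (to.ˈlil) (pi.ˈkru) li. Syllable 5 is left unfooted.
Foot heads (stressed positions): 2, 4.
End Rule Rightmost: primary stress on the rightmost head = syllable 4.
Primary stress: syllable 4 → to.lil.pi.ˈkru.li.

4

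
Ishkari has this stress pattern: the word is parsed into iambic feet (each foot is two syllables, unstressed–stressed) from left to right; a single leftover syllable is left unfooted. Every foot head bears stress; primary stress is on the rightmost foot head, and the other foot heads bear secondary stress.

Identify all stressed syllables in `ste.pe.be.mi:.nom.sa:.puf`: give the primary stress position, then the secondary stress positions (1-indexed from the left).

Parse left to right into iambic (σˈσ) feet: (ste.ˈpe) (be.ˈmi:) (nom.ˈsa:) puf. Syllable 7 is left unfooted.
Foot heads (stressed positions): 2, 4, 6.
End Rule Rightmost: primary stress on the rightmost head = syllable 6.
Secondary stress on 2, 4: ste.ˌpe.be.ˌmi:.nom.ˈsa:.puf.

primary 6, secondary 2, 4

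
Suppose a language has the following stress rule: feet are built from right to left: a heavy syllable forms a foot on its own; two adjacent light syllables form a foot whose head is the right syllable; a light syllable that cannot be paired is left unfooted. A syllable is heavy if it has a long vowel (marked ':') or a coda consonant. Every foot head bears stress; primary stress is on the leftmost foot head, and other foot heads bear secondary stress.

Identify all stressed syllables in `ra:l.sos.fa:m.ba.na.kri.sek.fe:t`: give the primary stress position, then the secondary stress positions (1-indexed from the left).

primary 1, secondary 2, 3, 6, 7, 8

Weights: 1 ra:l H, 2 sos H, 3 fa:m H, 4 ba L, 5 na L, 6 kri L, 7 sek H, 8 fe:t H.
Parse right to left (heavy = foot alone; LL = one foot; stranded L unfooted): (ˈra:l) (ˈsos) (ˈfa:m) ba (na.ˈkri) (ˈsek) (ˈfe:t).
Foot heads: 1, 2, 3, 6, 7, 8.
Primary stress on the leftmost head = syllable 1.
Secondary stress on 2, 3, 6, 7, 8: ˈra:l.ˌsos.ˌfa:m.ba.na.ˌkri.ˌsek.ˌfe:t.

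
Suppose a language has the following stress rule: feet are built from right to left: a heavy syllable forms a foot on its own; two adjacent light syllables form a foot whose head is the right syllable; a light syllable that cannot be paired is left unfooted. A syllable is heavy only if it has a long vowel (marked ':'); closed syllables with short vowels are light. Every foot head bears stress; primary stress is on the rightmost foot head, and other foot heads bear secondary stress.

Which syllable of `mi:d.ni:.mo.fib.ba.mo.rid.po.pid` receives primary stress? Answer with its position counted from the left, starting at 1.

Weights: 1 mi:d H, 2 ni: H, 3 mo L, 4 fib L, 5 ba L, 6 mo L, 7 rid L, 8 po L, 9 pid L.
Parse right to left (heavy = foot alone; LL = one foot; stranded L unfooted): (ˈmi:d) (ˈni:) mo (fib.ˈba) (mo.ˈrid) (po.ˈpid).
Foot heads: 1, 2, 5, 7, 9.
Primary stress on the rightmost head = syllable 9.
Primary stress: syllable 9 → mi:d.ni:.mo.fib.ba.mo.rid.po.ˈpid.

9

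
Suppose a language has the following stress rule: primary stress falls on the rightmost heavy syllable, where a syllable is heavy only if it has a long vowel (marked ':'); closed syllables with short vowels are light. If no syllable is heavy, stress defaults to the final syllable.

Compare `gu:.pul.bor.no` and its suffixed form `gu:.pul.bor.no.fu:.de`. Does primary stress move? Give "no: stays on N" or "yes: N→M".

Base `gu:.pul.bor.no` (4 syllables):
  Weights: 1 gu: H, 2 pul L, 3 bor L, 4 no L.
  Heavy syllables in the domain: 1. The rightmost is syllable 1 (gu:).
  → primary stress on syllable 1.
Suffixed `gu:.pul.bor.no.fu:.de` (6 syllables):
  Weights: 1 gu: H, 2 pul L, 3 bor L, 4 no L, 5 fu: H, 6 de L.
  Heavy syllables in the domain: 1, 5. The rightmost is syllable 5 (fu:).
  → primary stress on syllable 5.

yes: 1→5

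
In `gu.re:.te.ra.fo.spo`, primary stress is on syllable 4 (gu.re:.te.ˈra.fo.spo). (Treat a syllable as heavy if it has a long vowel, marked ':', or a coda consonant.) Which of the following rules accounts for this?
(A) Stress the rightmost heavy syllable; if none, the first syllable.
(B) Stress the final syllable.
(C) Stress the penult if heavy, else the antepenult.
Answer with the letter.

Rule A → syllable 2 (observed: 4).
Rule B → syllable 6 (observed: 4).
Rule C → syllable 4 ✓.

C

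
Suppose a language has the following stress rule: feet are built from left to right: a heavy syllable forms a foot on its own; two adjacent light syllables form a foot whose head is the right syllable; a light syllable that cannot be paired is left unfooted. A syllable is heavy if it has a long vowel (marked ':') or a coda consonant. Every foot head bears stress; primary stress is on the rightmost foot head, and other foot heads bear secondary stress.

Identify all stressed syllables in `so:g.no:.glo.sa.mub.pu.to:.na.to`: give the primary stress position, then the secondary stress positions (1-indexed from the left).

primary 9, secondary 1, 2, 4, 5, 7

Weights: 1 so:g H, 2 no: H, 3 glo L, 4 sa L, 5 mub H, 6 pu L, 7 to: H, 8 na L, 9 to L.
Parse left to right (heavy = foot alone; LL = one foot; stranded L unfooted): (ˈso:g) (ˈno:) (glo.ˈsa) (ˈmub) pu (ˈto:) (na.ˈto).
Foot heads: 1, 2, 4, 5, 7, 9.
Primary stress on the rightmost head = syllable 9.
Secondary stress on 1, 2, 4, 5, 7: ˌso:g.ˌno:.glo.ˌsa.ˌmub.pu.ˌto:.na.ˈto.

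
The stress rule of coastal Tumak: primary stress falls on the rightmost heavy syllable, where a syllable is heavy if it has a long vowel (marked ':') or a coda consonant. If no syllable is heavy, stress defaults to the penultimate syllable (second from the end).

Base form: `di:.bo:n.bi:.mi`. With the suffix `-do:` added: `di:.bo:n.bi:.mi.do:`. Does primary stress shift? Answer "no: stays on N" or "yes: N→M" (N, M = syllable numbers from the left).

Base `di:.bo:n.bi:.mi` (4 syllables):
  Weights: 1 di: H, 2 bo:n H, 3 bi: H, 4 mi L.
  Heavy syllables in the domain: 1, 2, 3. The rightmost is syllable 3 (bi:).
  → primary stress on syllable 3.
Suffixed `di:.bo:n.bi:.mi.do:` (5 syllables):
  Weights: 1 di: H, 2 bo:n H, 3 bi: H, 4 mi L, 5 do: H.
  Heavy syllables in the domain: 1, 2, 3, 5. The rightmost is syllable 5 (do:).
  → primary stress on syllable 5.

yes: 3→5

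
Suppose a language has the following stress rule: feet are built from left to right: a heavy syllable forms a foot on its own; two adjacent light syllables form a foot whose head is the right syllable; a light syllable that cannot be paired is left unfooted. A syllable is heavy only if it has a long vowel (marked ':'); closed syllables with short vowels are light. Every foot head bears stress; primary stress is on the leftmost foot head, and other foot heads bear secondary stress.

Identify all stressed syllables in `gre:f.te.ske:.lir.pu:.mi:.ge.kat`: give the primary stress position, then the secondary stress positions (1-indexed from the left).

primary 1, secondary 3, 5, 6, 8

Weights: 1 gre:f H, 2 te L, 3 ske: H, 4 lir L, 5 pu: H, 6 mi: H, 7 ge L, 8 kat L.
Parse left to right (heavy = foot alone; LL = one foot; stranded L unfooted): (ˈgre:f) te (ˈske:) lir (ˈpu:) (ˈmi:) (ge.ˈkat).
Foot heads: 1, 3, 5, 6, 8.
Primary stress on the leftmost head = syllable 1.
Secondary stress on 3, 5, 6, 8: ˈgre:f.te.ˌske:.lir.ˌpu:.ˌmi:.ge.ˌkat.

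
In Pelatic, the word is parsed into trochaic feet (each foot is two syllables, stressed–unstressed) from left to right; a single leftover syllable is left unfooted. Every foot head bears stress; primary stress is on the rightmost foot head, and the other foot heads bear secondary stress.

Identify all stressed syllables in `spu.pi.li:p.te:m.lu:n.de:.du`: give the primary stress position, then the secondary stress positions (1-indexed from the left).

primary 5, secondary 1, 3

Parse left to right into trochaic (ˈσσ) feet: (ˈspu.pi) (ˈli:p.te:m) (ˈlu:n.de:) du. Syllable 7 is left unfooted.
Foot heads (stressed positions): 1, 3, 5.
End Rule Rightmost: primary stress on the rightmost head = syllable 5.
Secondary stress on 1, 3: ˌspu.pi.ˌli:p.te:m.ˈlu:n.de:.du.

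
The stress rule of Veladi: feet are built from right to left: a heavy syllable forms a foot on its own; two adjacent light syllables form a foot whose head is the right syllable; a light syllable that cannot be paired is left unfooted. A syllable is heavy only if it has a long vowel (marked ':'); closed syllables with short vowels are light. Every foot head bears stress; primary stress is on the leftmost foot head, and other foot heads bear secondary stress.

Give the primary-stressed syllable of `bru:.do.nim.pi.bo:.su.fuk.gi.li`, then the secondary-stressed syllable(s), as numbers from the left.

Weights: 1 bru: H, 2 do L, 3 nim L, 4 pi L, 5 bo: H, 6 su L, 7 fuk L, 8 gi L, 9 li L.
Parse right to left (heavy = foot alone; LL = one foot; stranded L unfooted): (ˈbru:) do (nim.ˈpi) (ˈbo:) (su.ˈfuk) (gi.ˈli).
Foot heads: 1, 4, 5, 7, 9.
Primary stress on the leftmost head = syllable 1.
Secondary stress on 4, 5, 7, 9: ˈbru:.do.nim.ˌpi.ˌbo:.su.ˌfuk.gi.ˌli.

primary 1, secondary 4, 5, 7, 9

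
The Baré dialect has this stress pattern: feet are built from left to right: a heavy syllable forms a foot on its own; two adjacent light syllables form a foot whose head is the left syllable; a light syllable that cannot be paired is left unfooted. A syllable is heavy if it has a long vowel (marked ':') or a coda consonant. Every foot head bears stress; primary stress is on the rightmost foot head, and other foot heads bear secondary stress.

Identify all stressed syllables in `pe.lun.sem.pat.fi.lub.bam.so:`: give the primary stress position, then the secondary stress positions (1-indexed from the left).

Weights: 1 pe L, 2 lun H, 3 sem H, 4 pat H, 5 fi L, 6 lub H, 7 bam H, 8 so: H.
Parse left to right (heavy = foot alone; LL = one foot; stranded L unfooted): pe (ˈlun) (ˈsem) (ˈpat) fi (ˈlub) (ˈbam) (ˈso:).
Foot heads: 2, 3, 4, 6, 7, 8.
Primary stress on the rightmost head = syllable 8.
Secondary stress on 2, 3, 4, 6, 7: pe.ˌlun.ˌsem.ˌpat.fi.ˌlub.ˌbam.ˈso:.

primary 8, secondary 2, 3, 4, 6, 7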